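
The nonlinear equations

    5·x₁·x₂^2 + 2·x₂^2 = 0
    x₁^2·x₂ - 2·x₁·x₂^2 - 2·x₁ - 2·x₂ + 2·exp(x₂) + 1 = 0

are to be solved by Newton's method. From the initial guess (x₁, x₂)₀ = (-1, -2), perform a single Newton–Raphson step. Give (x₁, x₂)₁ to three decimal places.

At (-1, -2): F = (-12.000, 13.27067).
Jacobian J = [[5·x₂^2, 10·x₁·x₂ + 4·x₂], [2·x₁·x₂ - 2·x₂^2 - 2, x₁^2 - 4·x₁·x₂ + 2·exp(x₂) - 2]].
At the point, J = [[20.000, 12.000], [-6.000, -8.72933]] (det J = -102.58659).
Solving J·Δ = −F gives Δ = (-0.531, 1.885).
Then the next iterate is (x₁, x₂)₁ = (-1.531, -0.115).

(-1.531, -0.115)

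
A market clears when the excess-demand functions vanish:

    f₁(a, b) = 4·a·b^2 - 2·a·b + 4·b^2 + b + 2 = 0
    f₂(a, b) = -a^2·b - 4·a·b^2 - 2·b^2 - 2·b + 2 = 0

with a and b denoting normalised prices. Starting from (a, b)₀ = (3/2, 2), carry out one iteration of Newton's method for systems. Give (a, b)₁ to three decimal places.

(1.287, 1.067)

At (3/2, 2): F = (38.000, -38.500).
Jacobian J = [[4·b^2 - 2·b, 8·a·b - 2·a + 8·b + 1], [-2·a·b - 4·b^2, -a^2 - 8·a·b - 4·b - 2]].
At the point, J = [[12.000, 38.000], [-22.000, -36.250]] (det J = 401.000).
Solving J·Δ = −F gives Δ = (-0.213, -0.933).
Then the next iterate is (a, b)₁ = (1.287, 1.067).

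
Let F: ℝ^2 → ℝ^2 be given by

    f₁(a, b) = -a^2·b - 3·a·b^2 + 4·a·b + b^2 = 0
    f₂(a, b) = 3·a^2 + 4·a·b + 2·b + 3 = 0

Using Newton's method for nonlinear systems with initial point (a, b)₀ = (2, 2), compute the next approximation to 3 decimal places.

(-0.200, 2.900)

At (2, 2): F = (-12.000, 35.000).
Jacobian J = [[-2·a·b - 3·b^2 + 4·b, -a^2 - 6·a·b + 4·a + 2·b], [6·a + 4·b, 4·a + 2]].
At the point, J = [[-12.000, -16.000], [20.000, 10.000]] (det J = 200.000).
Solving J·Δ = −F gives Δ = (-2.200, 0.900).
Then the next iterate is (a, b)₁ = (-0.200, 2.900).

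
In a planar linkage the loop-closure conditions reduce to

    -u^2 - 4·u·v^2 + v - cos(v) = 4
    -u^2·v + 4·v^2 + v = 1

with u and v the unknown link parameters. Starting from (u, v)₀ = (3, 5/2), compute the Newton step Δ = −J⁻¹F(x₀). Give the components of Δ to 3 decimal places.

(-0.627, -1.117)

At (3, 5/2): F = (-84.69886, 4.000).
Jacobian J = [[-2·u - 4·v^2, -8·u·v + sin(v) + 1], [-2·u·v, -u^2 + 8·v + 1]].
At the point, J = [[-31.000, -58.40153], [-15.000, 12.000]] (det J = -1248.02292).
Solving J·Δ = −F gives Δ = (-0.627, -1.117).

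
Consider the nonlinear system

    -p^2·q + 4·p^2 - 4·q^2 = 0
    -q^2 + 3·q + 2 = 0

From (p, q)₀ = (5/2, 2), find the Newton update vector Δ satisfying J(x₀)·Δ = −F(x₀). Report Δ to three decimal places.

(9.250, 4.000)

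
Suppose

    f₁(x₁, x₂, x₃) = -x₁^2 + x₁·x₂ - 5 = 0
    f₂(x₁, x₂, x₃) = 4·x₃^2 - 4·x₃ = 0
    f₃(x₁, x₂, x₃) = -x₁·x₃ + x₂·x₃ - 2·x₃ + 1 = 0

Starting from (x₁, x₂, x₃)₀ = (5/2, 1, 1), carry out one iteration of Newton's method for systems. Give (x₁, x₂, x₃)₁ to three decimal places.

At (5/2, 1, 1): F = (-8.750, 0.000, -2.500).
Jacobian J = [[-2·x₁ + x₂, x₁, 0], [0, 0, 8·x₃ - 4], [-x₃, x₃, -x₁ + x₂ - 2]].
At the point, J = [[-4.000, 2.500, 0.000], [0.000, 0.000, 4.000], [-1.000, 1.000, -3.500]] (det J = 6.000).
Solving J·Δ = −F gives Δ = (-1.667, 0.833, 0.000).
Then the next iterate is (x₁, x₂, x₃)₁ = (0.833, 1.833, 1.000).

(0.833, 1.833, 1.000)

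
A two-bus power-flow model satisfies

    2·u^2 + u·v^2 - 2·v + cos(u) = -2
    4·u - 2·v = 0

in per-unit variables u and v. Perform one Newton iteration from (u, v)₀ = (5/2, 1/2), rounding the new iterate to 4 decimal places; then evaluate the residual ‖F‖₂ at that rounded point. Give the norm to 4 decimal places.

At (5/2, 1/2): F = (13.323856, 9.0000).
Jacobian J = [[4·u + v^2 - sin(u), 2·u·v - 2], [4, -2]].
At the point, J = [[9.651528, 0.5000], [4.0000, -2.0000]] (det J = -21.303056).
Solving J·Δ = −F gives Δ = (-1.4621, 1.5758).
Then the next iterate is (u, v)₁ = (1.0379, 2.0758).
Re-evaluating at (1.0379, 2.0758): F = (4.983158, 0.0000), so ‖F‖₂ = 4.9832.

4.9832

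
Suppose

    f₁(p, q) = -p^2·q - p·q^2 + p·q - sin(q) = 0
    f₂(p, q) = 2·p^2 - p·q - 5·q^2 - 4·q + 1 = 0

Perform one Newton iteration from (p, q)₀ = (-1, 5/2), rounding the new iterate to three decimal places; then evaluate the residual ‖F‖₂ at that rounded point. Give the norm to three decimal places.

258.662

At (-1, 5/2): F = (0.65153, -35.750).
Jacobian J = [[-2·p·q - q^2 + q, -p^2 - 2·p·q + p - cos(q)], [4·p - q, -p - 10·q - 4]].
At the point, J = [[1.250, 3.80114], [-6.500, -28.000]] (det J = -10.29257).
Solving J·Δ = −F gives Δ = (11.430, -3.930).
Then the next iterate is (p, q)₁ = (10.430, -1.430).
Re-evaluating at (10.430, -1.430): F = (120.30930, 228.98020), so ‖F‖₂ = 258.662.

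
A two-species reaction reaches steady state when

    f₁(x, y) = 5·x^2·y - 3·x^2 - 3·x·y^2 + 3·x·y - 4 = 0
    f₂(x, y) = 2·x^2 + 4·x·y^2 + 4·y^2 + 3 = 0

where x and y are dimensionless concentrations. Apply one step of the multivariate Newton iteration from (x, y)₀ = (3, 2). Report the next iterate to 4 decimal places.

(2.3922, 0.9378)

At (3, 2): F = (41.0000, 85.0000).
Jacobian J = [[10·x·y - 6·x - 3·y^2 + 3·y, 5·x^2 - 6·x·y + 3·x], [4·x + 4·y^2, 8·x·y + 8·y]].
At the point, J = [[36.0000, 18.0000], [28.0000, 64.0000]] (det J = 1800.0000).
Solving J·Δ = −F gives Δ = (-0.6078, -1.0622).
Then the next iterate is (x, y)₁ = (2.3922, 0.9378).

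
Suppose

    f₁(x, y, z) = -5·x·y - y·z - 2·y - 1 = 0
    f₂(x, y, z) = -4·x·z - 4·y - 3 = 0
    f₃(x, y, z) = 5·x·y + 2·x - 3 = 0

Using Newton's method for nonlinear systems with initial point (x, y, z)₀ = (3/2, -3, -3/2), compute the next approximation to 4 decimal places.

At (3/2, -3, -3/2): F = (23.0000, 18.0000, -22.5000).
Jacobian J = [[-5·y, -5·x - z - 2, -y], [-4·z, -4, -4·x], [5·y + 2, 5·x, 0]].
At the point, J = [[15.0000, -8.0000, 3.0000], [6.0000, -4.0000, -6.0000], [-13.0000, 7.5000, 0.0000]] (det J = 30.0000).
Solving J·Δ = −F gives Δ = (-3.0000, -2.2000, 1.4667).
Then the next iterate is (x, y, z)₁ = (-1.5000, -5.2000, -0.0333).

(-1.5000, -5.2000, -0.0333)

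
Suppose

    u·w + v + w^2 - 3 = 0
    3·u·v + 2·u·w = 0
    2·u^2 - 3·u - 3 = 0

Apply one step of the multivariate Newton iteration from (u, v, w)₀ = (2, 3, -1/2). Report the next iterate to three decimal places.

(2.200, -7.500, 10.850)

At (2, 3, -1/2): F = (-0.750, 16.000, -1.000).
Jacobian J = [[w, 1, u + 2·w], [3·v + 2·w, 3·u, 2·u], [4·u - 3, 0, 0]].
At the point, J = [[-0.500, 1.000, 1.000], [8.000, 6.000, 4.000], [5.000, 0.000, 0.000]] (det J = -10.000).
Solving J·Δ = −F gives Δ = (0.200, -10.500, 11.350).
Then the next iterate is (u, v, w)₁ = (2.200, -7.500, 10.850).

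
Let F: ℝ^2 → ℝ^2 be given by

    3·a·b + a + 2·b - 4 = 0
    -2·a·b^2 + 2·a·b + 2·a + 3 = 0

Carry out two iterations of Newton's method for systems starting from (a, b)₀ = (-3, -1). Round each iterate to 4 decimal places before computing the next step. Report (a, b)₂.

At (-3, -1): F = (0.0000, 9.0000).
Jacobian J = [[3·b + 1, 3·a + 2], [-2·b^2 + 2·b + 2, -4·a·b + 2·a]].
At the point, J = [[-2.0000, -7.0000], [-2.0000, -18.0000]] (det J = 22.0000).
Solving J·Δ = −F gives Δ = (-2.8636, 0.8182).
Then the next iterate is (a, b)₁ = (-5.8636, -0.1818).
Round to (-5.8636, -0.1818) and repeat: F = (-7.029193, -6.207597), J = [[0.4546, -15.5908], [1.570298, -15.991210]].
Δ = (-0.9077, -0.4773), so (a, b)₂ = (-6.7713, -0.6591).

(-6.7713, -0.6591)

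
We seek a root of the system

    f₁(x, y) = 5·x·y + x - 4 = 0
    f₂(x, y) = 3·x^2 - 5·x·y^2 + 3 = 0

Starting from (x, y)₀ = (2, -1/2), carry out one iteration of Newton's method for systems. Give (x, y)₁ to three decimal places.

At (2, -1/2): F = (-7.000, 12.500).
Jacobian J = [[5·y + 1, 5·x], [6·x - 5·y^2, -10·x·y]].
At the point, J = [[-1.500, 10.000], [10.750, 10.000]] (det J = -122.500).
Solving J·Δ = −F gives Δ = (-1.592, 0.461).
Then the next iterate is (x, y)₁ = (0.408, -0.039).

(0.408, -0.039)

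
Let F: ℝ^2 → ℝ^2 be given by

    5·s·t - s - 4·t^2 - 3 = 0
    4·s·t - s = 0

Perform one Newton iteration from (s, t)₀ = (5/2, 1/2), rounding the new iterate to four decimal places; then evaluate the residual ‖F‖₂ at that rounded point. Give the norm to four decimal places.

At (5/2, 1/2): F = (-0.2500, 2.5000).
Jacobian J = [[5·t - 1, 5·s - 8·t], [4·t - 1, 4·s]].
At the point, J = [[1.5000, 8.5000], [1.0000, 10.0000]] (det J = 6.5000).
Solving J·Δ = −F gives Δ = (3.6538, -0.6154).
Then the next iterate is (s, t)₁ = (6.1538, -0.1154).
Re-evaluating at (6.1538, -0.1154): F = (-12.757811, -8.994394), so ‖F‖₂ = 15.6096.

15.6096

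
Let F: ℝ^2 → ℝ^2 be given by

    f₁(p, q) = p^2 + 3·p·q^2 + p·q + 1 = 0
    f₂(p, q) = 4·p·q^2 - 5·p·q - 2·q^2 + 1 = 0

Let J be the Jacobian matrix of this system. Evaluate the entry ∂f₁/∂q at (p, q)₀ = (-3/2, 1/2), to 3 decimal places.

∂f₁/∂q = 6·p·q + p.
At (-3/2, 1/2) this is -6.000.

-6.000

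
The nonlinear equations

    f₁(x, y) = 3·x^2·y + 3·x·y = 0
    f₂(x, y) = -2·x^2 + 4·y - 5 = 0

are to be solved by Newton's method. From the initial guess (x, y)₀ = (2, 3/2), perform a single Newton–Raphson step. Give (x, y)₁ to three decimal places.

(1.000, 1.250)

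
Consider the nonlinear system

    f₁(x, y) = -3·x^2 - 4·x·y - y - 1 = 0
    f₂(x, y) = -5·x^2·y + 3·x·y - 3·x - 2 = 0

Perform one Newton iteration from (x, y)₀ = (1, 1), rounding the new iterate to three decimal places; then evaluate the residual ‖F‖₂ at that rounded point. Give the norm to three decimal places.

4.027

At (1, 1): F = (-9.000, -7.000).
Jacobian J = [[-6·x - 4·y, -4·x - 1], [-10·x·y + 3·y - 3, -5·x^2 + 3·x]].
At the point, J = [[-10.000, -5.000], [-10.000, -2.000]] (det J = -30.000).
Solving J·Δ = −F gives Δ = (-0.567, -0.667).
Then the next iterate is (x, y)₁ = (0.433, 0.333).
Re-evaluating at (0.433, 0.333): F = (-2.47222, -3.17860), so ‖F‖₂ = 4.027.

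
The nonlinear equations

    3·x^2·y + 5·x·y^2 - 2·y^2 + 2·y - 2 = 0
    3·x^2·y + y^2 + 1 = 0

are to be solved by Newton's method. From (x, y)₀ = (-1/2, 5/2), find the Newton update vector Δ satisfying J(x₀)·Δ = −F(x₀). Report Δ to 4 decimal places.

At (-1/2, 5/2): F = (-23.2500, 9.1250).
Jacobian J = [[6·x·y + 5·y^2, 3·x^2 + 10·x·y - 4·y + 2], [6·x·y, 3·x^2 + 2·y]].
At the point, J = [[23.7500, -19.7500], [-7.5000, 5.7500]] (det J = -11.5625).
Solving J·Δ = −F gives Δ = (4.0243, 3.6622).

(4.0243, 3.6622)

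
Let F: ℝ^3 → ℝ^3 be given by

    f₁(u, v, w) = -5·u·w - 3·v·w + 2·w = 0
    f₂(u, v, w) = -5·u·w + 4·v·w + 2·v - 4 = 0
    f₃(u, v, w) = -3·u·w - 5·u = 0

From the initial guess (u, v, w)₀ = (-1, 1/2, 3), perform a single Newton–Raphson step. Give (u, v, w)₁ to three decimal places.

(-0.156, 0.482, 2.274)

At (-1, 1/2, 3): F = (16.500, 18.000, 14.000).
Jacobian J = [[-5·w, -3·w, -5·u - 3·v + 2], [-5·w, 4·w + 2, -5·u + 4·v], [-3·w - 5, 0, -3·u]].
At the point, J = [[-15.000, -9.000, 5.500], [-15.000, 14.000, 7.000], [-14.000, 0.000, 3.000]] (det J = 925.000).
Solving J·Δ = −F gives Δ = (0.844, -0.018, -0.726).
Then the next iterate is (u, v, w)₁ = (-0.156, 0.482, 2.274).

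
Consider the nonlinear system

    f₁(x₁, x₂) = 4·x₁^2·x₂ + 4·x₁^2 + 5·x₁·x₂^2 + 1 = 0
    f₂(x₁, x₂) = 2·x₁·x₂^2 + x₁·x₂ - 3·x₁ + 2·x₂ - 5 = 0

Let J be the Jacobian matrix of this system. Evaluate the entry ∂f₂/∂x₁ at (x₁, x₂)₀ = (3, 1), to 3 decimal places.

∂f₂/∂x₁ = 2·x₂^2 + x₂ - 3.
At (3, 1) this is 0.000.

0.000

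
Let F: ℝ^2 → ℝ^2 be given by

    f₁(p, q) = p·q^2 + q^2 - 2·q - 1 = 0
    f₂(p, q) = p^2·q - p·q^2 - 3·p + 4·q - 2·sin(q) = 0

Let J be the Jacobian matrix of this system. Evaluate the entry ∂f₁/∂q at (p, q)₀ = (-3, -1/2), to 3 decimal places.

0.000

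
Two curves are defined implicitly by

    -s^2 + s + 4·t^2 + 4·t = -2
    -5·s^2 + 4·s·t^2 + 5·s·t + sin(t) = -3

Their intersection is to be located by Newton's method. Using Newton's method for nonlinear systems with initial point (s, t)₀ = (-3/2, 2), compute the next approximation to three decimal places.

(-1.271, 0.842)

At (-3/2, 2): F = (22.250, -46.34070).
Jacobian J = [[-2·s + 1, 8·t + 4], [-10·s + 4·t^2 + 5·t, 8·s·t + 5·s + cos(t)]].
At the point, J = [[4.000, 20.000], [41.000, -31.91615]] (det J = -947.66459).
Solving J·Δ = −F gives Δ = (0.229, -1.158).
Then the next iterate is (s, t)₁ = (-1.271, 0.842).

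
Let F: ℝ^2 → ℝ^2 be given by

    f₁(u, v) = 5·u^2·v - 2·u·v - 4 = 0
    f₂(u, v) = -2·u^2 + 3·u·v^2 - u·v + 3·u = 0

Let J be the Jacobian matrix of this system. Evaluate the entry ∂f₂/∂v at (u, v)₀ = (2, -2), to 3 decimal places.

∂f₂/∂v = 6·u·v - u.
At (2, -2) this is -26.000.

-26.000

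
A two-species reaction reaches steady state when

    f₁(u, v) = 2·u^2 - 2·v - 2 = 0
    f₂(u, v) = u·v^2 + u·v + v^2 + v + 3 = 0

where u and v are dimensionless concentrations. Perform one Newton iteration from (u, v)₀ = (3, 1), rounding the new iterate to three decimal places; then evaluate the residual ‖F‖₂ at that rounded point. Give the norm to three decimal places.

At (3, 1): F = (14.000, 11.000).
Jacobian J = [[4·u, -2], [v^2 + v, 2·u·v + u + 2·v + 1]].
At the point, J = [[12.000, -2.000], [2.000, 12.000]] (det J = 148.000).
Solving J·Δ = −F gives Δ = (-1.284, -0.703).
Then the next iterate is (u, v)₁ = (1.716, 0.297).
Re-evaluating at (1.716, 0.297): F = (3.29531, 4.04623), so ‖F‖₂ = 5.218.

5.218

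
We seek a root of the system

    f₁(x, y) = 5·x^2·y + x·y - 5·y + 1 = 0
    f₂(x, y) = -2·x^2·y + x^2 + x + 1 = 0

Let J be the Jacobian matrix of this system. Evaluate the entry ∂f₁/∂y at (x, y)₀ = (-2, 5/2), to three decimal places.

13.000

∂f₁/∂y = 5·x^2 + x - 5.
At (-2, 5/2) this is 13.000.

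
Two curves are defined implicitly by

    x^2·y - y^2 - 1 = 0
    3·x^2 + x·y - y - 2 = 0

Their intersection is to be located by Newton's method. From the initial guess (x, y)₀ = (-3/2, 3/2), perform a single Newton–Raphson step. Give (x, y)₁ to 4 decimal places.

At (-3/2, 3/2): F = (0.1250, 1.0000).
Jacobian J = [[2·x·y, x^2 - 2·y], [6·x + y, x - 1]].
At the point, J = [[-4.5000, -0.7500], [-7.5000, -2.5000]] (det J = 5.6250).
Solving J·Δ = −F gives Δ = (-0.0778, 0.6333).
Then the next iterate is (x, y)₁ = (-1.5778, 2.1333).

(-1.5778, 2.1333)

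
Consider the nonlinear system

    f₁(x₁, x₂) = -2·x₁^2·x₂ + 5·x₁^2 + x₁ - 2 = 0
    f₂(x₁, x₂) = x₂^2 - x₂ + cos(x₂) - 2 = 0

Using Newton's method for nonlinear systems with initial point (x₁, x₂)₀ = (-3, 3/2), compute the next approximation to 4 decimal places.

(-3.7431, 2.6763)

At (-3, 3/2): F = (13.0000, -1.179263).
Jacobian J = [[-4·x₁·x₂ + 10·x₁ + 1, -2·x₁^2], [0, 2·x₂ - sin(x₂) - 1]].
At the point, J = [[-11.0000, -18.0000], [0.0000, 1.002505]] (det J = -11.027555).
Solving J·Δ = −F gives Δ = (-0.7431, 1.1763).
Then the next iterate is (x₁, x₂)₁ = (-3.7431, 2.6763).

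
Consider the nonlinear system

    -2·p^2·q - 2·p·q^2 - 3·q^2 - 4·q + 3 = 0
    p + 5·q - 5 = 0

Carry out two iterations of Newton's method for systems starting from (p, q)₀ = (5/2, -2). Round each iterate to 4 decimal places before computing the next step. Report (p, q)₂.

At (5/2, -2): F = (4.0000, -12.5000).
Jacobian J = [[-4·p·q - 2·q^2, -2·p^2 - 4·p·q - 6·q - 4], [1, 5]].
At the point, J = [[12.0000, 15.5000], [1.0000, 5.0000]] (det J = 44.5000).
Solving J·Δ = −F gives Δ = (-4.8034, 3.4607).
Then the next iterate is (p, q)₁ = (-2.3034, 1.4607).
Round to (-2.3034, 1.4607) and repeat: F = (-14.914391, 0.0001), J = [[9.191017, -9.917198], [1.0000, 5.0000]].
Δ = (1.3347, -0.2670), so (p, q)₂ = (-0.9687, 1.1937).

(-0.9687, 1.1937)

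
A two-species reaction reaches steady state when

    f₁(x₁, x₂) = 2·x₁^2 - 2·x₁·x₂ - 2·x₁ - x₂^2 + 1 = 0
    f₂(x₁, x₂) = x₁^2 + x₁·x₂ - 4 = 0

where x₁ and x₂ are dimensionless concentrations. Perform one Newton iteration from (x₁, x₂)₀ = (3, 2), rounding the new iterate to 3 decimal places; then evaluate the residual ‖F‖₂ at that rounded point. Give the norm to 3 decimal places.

At (3, 2): F = (-3.000, 11.000).
Jacobian J = [[4·x₁ - 2·x₂ - 2, -2·x₁ - 2·x₂], [2·x₁ + x₂, x₁]].
At the point, J = [[6.000, -10.000], [8.000, 3.000]] (det J = 98.000).
Solving J·Δ = −F gives Δ = (-1.031, -0.918).
Then the next iterate is (x₁, x₂)₁ = (1.969, 1.082).
Re-evaluating at (1.969, 1.082): F = (-0.61572, 2.00742), so ‖F‖₂ = 2.100.

2.100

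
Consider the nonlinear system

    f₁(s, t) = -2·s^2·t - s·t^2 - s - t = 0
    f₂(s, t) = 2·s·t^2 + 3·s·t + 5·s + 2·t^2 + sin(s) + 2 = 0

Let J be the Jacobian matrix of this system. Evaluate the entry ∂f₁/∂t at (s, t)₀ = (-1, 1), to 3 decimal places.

-1.000

∂f₁/∂t = -2·s^2 - 2·s·t - 1.
At (-1, 1) this is -1.000.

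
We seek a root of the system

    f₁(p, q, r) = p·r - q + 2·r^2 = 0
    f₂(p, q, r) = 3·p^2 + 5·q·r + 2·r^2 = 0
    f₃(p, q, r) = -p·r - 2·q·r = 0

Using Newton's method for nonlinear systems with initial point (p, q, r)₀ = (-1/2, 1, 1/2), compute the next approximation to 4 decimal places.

(-0.1484, 0.2500, 0.3828)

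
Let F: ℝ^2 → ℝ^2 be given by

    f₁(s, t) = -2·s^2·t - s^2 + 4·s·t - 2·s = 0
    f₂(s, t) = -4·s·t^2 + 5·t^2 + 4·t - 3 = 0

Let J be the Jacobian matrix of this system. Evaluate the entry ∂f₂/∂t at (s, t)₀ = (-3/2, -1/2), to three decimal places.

-7.000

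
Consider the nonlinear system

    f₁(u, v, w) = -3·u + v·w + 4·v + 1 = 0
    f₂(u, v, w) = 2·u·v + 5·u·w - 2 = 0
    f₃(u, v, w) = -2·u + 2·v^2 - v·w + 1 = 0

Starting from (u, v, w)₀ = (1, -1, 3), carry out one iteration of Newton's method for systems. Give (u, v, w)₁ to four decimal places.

(0.0000, -0.1351, 3.0541)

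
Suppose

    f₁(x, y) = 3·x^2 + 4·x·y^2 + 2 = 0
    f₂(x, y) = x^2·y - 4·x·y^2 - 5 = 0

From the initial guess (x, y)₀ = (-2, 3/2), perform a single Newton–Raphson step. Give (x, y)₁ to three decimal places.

(-1.225, 1.236)

At (-2, 3/2): F = (-4.000, 19.000).
Jacobian J = [[6·x + 4·y^2, 8·x·y], [2·x·y - 4·y^2, x^2 - 8·x·y]].
At the point, J = [[-3.000, -24.000], [-15.000, 28.000]] (det J = -444.000).
Solving J·Δ = −F gives Δ = (0.775, -0.264).
Then the next iterate is (x, y)₁ = (-1.225, 1.236).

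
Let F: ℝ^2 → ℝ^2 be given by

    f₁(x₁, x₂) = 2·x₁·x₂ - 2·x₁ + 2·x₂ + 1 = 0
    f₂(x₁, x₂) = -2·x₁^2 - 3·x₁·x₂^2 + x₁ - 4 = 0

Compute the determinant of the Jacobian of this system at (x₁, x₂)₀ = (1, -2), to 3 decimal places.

J = [[2·x₂ - 2, 2·x₁ + 2], [-4·x₁ - 3·x₂^2 + 1, -6·x₁·x₂]].
At the point, J = [[-6.000, 4.000], [-15.000, 12.000]].
det J = -12.000.

-12.000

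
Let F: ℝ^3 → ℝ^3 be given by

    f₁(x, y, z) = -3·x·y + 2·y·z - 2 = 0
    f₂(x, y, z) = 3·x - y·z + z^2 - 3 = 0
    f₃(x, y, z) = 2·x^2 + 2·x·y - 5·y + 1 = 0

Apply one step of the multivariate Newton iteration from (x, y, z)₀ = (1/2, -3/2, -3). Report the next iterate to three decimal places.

(2.667, -0.167, 0.000)

At (1/2, -3/2, -3): F = (9.250, 3.000, 7.500).
Jacobian J = [[-3·y, -3·x + 2·z, 2·y], [3, -z, -y + 2·z], [4·x + 2·y, 2·x - 5, 0]].
At the point, J = [[4.500, -7.500, -3.000], [3.000, 3.000, -4.500], [-1.000, -4.000, 0.000]] (det J = -87.750).
Solving J·Δ = −F gives Δ = (2.167, 1.333, 3.000).
Then the next iterate is (x, y, z)₁ = (2.667, -0.167, 0.000).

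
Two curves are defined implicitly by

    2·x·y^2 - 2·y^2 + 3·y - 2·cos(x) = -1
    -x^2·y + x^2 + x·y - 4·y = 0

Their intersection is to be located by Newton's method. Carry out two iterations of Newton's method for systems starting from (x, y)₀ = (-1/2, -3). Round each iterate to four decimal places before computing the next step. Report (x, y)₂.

(2.0254, 1.4651)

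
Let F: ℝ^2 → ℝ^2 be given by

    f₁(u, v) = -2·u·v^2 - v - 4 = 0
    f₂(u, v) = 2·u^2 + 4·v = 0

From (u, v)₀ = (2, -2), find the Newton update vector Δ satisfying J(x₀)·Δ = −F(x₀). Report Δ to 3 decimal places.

(-0.474, 0.947)

At (2, -2): F = (-18.000, 0.000).
Jacobian J = [[-2·v^2, -4·u·v - 1], [4·u, 4]].
At the point, J = [[-8.000, 15.000], [8.000, 4.000]] (det J = -152.000).
Solving J·Δ = −F gives Δ = (-0.474, 0.947).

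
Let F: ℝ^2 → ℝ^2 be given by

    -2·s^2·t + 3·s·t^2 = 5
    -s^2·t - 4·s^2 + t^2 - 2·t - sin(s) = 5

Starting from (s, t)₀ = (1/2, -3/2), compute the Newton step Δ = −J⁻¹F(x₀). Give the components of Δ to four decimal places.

(0.0047, -0.1658)

At (1/2, -3/2): F = (-0.8750, -0.854426).
Jacobian J = [[-4·s·t + 3·t^2, -2·s^2 + 6·s·t], [-2·s·t - 8·s - cos(s), -s^2 + 2·t - 2]].
At the point, J = [[9.7500, -5.0000], [-3.377583, -5.2500]] (det J = -68.075413).
Solving J·Δ = −F gives Δ = (0.0047, -0.1658).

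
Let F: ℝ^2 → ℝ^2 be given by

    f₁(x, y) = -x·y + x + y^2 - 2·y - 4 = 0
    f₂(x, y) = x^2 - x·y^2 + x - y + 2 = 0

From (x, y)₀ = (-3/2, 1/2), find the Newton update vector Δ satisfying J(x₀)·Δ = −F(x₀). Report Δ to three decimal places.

At (-3/2, 1/2): F = (-5.500, 2.625).
Jacobian J = [[-y + 1, -x + 2·y - 2], [2·x - y^2 + 1, -2·x·y - 1]].
At the point, J = [[0.500, 0.500], [-2.250, 0.500]] (det J = 1.375).
Solving J·Δ = −F gives Δ = (2.955, 8.045).

(2.955, 8.045)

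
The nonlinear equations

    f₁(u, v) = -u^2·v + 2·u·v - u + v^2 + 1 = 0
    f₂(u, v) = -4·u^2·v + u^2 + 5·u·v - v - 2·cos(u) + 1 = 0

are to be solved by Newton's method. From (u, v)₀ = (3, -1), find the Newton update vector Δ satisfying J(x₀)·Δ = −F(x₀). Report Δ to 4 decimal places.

(-2.0840, -0.8504)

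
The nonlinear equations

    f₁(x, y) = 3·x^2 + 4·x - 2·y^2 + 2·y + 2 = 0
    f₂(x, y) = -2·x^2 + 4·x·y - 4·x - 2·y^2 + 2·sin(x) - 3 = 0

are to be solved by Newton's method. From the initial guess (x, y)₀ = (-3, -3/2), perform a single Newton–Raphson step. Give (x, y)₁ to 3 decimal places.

At (-3, -3/2): F = (9.500, 4.21776).
Jacobian J = [[6·x + 4, -4·y + 2], [-4·x + 4·y + 2·cos(x) - 4, 4·x - 4·y]].
At the point, J = [[-14.000, 8.000], [0.02002, -6.000]] (det J = 83.83988).
Solving J·Δ = −F gives Δ = (1.082, 0.707).
Then the next iterate is (x, y)₁ = (-1.918, -0.793).

(-1.918, -0.793)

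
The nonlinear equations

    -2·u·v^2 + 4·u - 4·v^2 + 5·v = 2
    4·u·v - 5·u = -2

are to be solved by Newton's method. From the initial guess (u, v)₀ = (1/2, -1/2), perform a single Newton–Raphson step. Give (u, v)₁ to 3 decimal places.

(0.403, -0.091)

At (1/2, -1/2): F = (-3.750, -1.500).
Jacobian J = [[-2·v^2 + 4, -4·u·v - 8·v + 5], [4·v - 5, 4·u]].
At the point, J = [[3.500, 10.000], [-7.000, 2.000]] (det J = 77.000).
Solving J·Δ = −F gives Δ = (-0.097, 0.409).
Then the next iterate is (u, v)₁ = (0.403, -0.091).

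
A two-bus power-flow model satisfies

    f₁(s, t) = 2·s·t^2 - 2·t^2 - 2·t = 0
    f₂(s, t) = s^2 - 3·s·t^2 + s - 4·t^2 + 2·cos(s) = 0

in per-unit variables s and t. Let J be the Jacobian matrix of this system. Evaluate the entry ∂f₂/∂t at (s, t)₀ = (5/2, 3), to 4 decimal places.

-69.0000

∂f₂/∂t = -6·s·t - 8·t.
At (5/2, 3) this is -69.0000.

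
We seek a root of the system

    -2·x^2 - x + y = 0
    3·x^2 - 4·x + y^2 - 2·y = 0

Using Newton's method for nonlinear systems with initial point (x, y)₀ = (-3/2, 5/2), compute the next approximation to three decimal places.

At (-3/2, 5/2): F = (-0.500, 14.000).
Jacobian J = [[-4·x - 1, 1], [6·x - 4, 2·y - 2]].
At the point, J = [[5.000, 1.000], [-13.000, 3.000]] (det J = 28.000).
Solving J·Δ = −F gives Δ = (0.554, -2.268).
Then the next iterate is (x, y)₁ = (-0.946, 0.232).

(-0.946, 0.232)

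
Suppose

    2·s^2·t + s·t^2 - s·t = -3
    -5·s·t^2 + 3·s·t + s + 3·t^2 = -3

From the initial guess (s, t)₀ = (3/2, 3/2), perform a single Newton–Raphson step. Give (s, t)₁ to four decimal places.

(-0.8824, 3.1471)

At (3/2, 3/2): F = (10.8750, 1.1250).
Jacobian J = [[4·s·t + t^2 - t, 2·s^2 + 2·s·t - s], [-5·t^2 + 3·t + 1, -10·s·t + 3·s + 6·t]].
At the point, J = [[9.7500, 7.5000], [-5.7500, -9.0000]] (det J = -44.6250).
Solving J·Δ = −F gives Δ = (-2.3824, 1.6471).
Then the next iterate is (s, t)₁ = (-0.8824, 3.1471).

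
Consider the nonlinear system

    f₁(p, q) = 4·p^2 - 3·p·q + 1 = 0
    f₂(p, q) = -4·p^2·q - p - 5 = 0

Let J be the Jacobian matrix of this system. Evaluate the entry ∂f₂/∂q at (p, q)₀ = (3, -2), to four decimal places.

-36.0000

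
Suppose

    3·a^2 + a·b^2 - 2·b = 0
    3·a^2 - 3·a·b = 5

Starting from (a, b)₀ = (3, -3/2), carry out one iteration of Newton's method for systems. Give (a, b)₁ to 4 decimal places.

(2.0843, 0.1552)

At (3, -3/2): F = (36.7500, 35.5000).
Jacobian J = [[6·a + b^2, 2·a·b - 2], [6·a - 3·b, -3·a]].
At the point, J = [[20.2500, -11.0000], [22.5000, -9.0000]] (det J = 65.2500).
Solving J·Δ = −F gives Δ = (-0.9157, 1.6552).
Then the next iterate is (a, b)₁ = (2.0843, 0.1552).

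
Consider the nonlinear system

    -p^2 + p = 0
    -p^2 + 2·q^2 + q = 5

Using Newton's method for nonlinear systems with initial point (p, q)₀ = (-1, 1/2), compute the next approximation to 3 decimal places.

(-0.333, 1.722)

At (-1, 1/2): F = (-2.000, -5.000).
Jacobian J = [[-2·p + 1, 0], [-2·p, 4·q + 1]].
At the point, J = [[3.000, 0.000], [2.000, 3.000]] (det J = 9.000).
Solving J·Δ = −F gives Δ = (0.667, 1.222).
Then the next iterate is (p, q)₁ = (-0.333, 1.722).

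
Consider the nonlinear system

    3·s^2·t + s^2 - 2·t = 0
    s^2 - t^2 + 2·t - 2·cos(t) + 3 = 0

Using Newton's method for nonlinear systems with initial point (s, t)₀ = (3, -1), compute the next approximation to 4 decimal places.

(1.6780, -0.9946)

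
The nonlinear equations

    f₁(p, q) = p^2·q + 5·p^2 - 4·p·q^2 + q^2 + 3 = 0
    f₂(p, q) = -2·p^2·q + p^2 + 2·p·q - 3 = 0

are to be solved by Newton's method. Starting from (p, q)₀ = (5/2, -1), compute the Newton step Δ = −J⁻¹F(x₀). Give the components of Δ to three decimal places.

(-0.926, -0.172)

At (5/2, -1): F = (19.000, 10.750).
Jacobian J = [[2·p·q + 10·p - 4·q^2, p^2 - 8·p·q + 2·q], [-4·p·q + 2·p + 2·q, -2·p^2 + 2·p]].
At the point, J = [[16.000, 24.250], [13.000, -7.500]] (det J = -435.250).
Solving J·Δ = −F gives Δ = (-0.926, -0.172).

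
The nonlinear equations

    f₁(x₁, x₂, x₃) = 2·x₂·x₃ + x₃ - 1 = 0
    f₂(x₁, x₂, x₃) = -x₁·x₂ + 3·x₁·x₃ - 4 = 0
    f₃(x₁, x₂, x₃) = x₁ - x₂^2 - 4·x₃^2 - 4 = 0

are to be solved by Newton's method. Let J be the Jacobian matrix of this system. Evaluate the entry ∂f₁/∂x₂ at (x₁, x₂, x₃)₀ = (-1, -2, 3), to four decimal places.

6.0000

∂f₁/∂x₂ = 2·x₃.
At (-1, -2, 3) this is 6.0000.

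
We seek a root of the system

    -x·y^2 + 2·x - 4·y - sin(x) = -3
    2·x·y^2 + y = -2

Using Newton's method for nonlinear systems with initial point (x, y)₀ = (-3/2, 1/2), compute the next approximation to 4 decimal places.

At (-3/2, 1/2): F = (-0.627505, 1.7500).
Jacobian J = [[-y^2 - cos(x) + 2, -2·x·y - 4], [2·y^2, 4·x·y + 1]].
At the point, J = [[1.679263, -2.5000], [0.5000, -2.0000]] (det J = -2.108526).
Solving J·Δ = −F gives Δ = (2.6701, 1.5425).
Then the next iterate is (x, y)₁ = (1.1701, 2.0425).

(1.1701, 2.0425)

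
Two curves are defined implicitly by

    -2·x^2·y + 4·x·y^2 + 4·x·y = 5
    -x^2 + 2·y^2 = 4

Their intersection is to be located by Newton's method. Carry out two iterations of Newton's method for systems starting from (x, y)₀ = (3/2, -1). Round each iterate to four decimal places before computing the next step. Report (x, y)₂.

(0.8614, -1.5379)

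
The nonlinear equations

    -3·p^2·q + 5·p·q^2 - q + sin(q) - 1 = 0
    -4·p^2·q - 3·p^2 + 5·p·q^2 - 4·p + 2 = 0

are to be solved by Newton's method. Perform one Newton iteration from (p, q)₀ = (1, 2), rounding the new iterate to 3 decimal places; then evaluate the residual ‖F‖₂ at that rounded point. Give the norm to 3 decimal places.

4.067

At (1, 2): F = (11.90930, 7.000).
Jacobian J = [[-6·p·q + 5·q^2, -3·p^2 + 10·p·q + cos(q) - 1], [-8·p·q - 6·p + 5·q^2 - 4, -4·p^2 + 10·p·q]].
At the point, J = [[8.000, 15.58385], [-6.000, 16.000]] (det J = 221.50312).
Solving J·Δ = −F gives Δ = (-0.368, -0.575).
Then the next iterate is (p, q)₁ = (0.632, 1.425).
Re-evaluating at (0.632, 1.425): F = (3.27363, 2.41379), so ‖F‖₂ = 4.067.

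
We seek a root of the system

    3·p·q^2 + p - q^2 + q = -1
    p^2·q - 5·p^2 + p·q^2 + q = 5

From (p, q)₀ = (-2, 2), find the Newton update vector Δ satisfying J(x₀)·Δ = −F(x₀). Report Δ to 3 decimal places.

(1.374, -0.338)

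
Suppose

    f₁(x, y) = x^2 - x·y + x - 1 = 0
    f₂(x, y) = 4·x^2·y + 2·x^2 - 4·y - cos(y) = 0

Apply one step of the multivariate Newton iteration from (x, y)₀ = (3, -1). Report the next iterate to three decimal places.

At (3, -1): F = (14.000, -14.54030).
Jacobian J = [[2·x - y + 1, -x], [8·x·y + 4·x, 4·x^2 + sin(y) - 4]].
At the point, J = [[8.000, -3.000], [-12.000, 31.15853]] (det J = 213.26823).
Solving J·Δ = −F gives Δ = (-1.841, -0.242).
Then the next iterate is (x, y)₁ = (1.159, -1.242).

(1.159, -1.242)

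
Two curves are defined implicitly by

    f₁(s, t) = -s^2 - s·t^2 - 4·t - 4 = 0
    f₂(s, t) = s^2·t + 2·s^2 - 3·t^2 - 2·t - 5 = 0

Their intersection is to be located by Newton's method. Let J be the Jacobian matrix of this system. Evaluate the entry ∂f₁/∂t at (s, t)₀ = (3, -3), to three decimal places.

14.000

∂f₁/∂t = -2·s·t - 4.
At (3, -3) this is 14.000.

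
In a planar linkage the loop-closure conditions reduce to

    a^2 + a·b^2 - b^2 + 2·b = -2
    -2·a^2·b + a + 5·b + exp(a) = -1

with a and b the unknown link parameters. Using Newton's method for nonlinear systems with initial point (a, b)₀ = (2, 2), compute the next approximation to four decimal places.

(5.1540, -4.5387)

At (2, 2): F = (14.0000, 4.389056).
Jacobian J = [[2·a + b^2, 2·a·b - 2·b + 2], [-4·a·b + exp(a) + 1, -2·a^2 + 5]].
At the point, J = [[8.0000, 6.0000], [-7.610944, -3.0000]] (det J = 21.665663).
Solving J·Δ = −F gives Δ = (3.1540, -6.5387).
Then the next iterate is (a, b)₁ = (5.1540, -4.5387).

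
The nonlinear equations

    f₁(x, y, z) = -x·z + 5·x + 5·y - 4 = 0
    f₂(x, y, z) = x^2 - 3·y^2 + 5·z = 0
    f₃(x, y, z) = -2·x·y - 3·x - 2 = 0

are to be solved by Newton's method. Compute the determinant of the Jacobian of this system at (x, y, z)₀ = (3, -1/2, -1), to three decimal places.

J = [[-z + 5, 5, -x], [2·x, -6·y, 5], [-2·y - 3, -2·x, 0]].
At the point, J = [[6.000, 5.000, -3.000], [6.000, 3.000, 5.000], [-2.000, -6.000, 0.000]].
det J = 220.000.

220.000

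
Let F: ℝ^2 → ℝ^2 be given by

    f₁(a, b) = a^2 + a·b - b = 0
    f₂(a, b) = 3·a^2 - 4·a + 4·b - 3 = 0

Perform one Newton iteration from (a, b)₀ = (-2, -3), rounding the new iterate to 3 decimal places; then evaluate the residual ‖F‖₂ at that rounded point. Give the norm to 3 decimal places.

3.627

At (-2, -3): F = (13.000, 5.000).
Jacobian J = [[2·a + b, a - 1], [6·a - 4, 4]].
At the point, J = [[-7.000, -3.000], [-16.000, 4.000]] (det J = -76.000).
Solving J·Δ = −F gives Δ = (0.882, 2.276).
Then the next iterate is (a, b)₁ = (-1.118, -0.724).
Re-evaluating at (-1.118, -0.724): F = (2.78336, 2.32577), so ‖F‖₂ = 3.627.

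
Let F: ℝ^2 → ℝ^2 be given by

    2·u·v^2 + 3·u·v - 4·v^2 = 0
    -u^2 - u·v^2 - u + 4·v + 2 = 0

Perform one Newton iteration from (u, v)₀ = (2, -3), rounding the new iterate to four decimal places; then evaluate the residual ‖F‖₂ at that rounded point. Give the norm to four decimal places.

9.6495

At (2, -3): F = (-18.0000, -34.0000).
Jacobian J = [[2·v^2 + 3·v, 4·u·v + 3·u - 8·v], [-2·u - v^2 - 1, -2·u·v + 4]].
At the point, J = [[9.0000, 6.0000], [-14.0000, 16.0000]] (det J = 228.0000).
Solving J·Δ = −F gives Δ = (0.3684, 2.4474).
Then the next iterate is (u, v)₁ = (2.3684, -0.5526).
Re-evaluating at (2.3684, -0.5526): F = (-3.701339, -8.911349), so ‖F‖₂ = 9.6495.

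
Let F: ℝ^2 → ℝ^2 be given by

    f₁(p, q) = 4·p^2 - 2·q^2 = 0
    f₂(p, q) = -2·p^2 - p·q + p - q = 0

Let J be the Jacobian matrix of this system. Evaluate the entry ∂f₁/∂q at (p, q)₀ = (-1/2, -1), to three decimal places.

4.000

∂f₁/∂q = -4·q.
At (-1/2, -1) this is 4.000.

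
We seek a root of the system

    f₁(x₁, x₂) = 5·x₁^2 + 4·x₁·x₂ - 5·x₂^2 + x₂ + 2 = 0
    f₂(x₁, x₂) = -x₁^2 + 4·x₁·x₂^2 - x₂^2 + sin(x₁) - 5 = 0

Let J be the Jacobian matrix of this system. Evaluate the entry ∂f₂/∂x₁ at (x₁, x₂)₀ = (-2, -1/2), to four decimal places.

∂f₂/∂x₁ = -2·x₁ + 4·x₂^2 + cos(x₁).
At (-2, -1/2) this is 4.5839.

4.5839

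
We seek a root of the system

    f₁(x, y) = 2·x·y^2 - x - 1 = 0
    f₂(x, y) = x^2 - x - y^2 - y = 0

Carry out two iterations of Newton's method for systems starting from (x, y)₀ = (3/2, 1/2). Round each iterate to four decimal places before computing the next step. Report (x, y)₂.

(1.9479, 0.9479)

At (3/2, 1/2): F = (-1.7500, 0.0000).
Jacobian J = [[2·y^2 - 1, 4·x·y], [2·x - 1, -2·y - 1]].
At the point, J = [[-0.5000, 3.0000], [2.0000, -2.0000]] (det J = -5.0000).
Solving J·Δ = −F gives Δ = (0.7000, 0.7000).
Then the next iterate is (x, y)₁ = (2.2000, 1.2000).
Round to (2.2000, 1.2000) and repeat: F = (3.1360, 0.0000), J = [[1.8800, 10.5600], [3.4000, -3.4000]].
Δ = (-0.2521, -0.2521), so (x, y)₂ = (1.9479, 0.9479).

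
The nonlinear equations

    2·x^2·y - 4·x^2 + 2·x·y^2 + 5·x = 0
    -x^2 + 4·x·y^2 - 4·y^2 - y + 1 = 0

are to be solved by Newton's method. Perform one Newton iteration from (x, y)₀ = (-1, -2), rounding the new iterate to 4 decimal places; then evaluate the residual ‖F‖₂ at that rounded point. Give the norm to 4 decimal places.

10.3741

At (-1, -2): F = (-21.0000, -30.0000).
Jacobian J = [[4·x·y - 8·x + 2·y^2 + 5, 2·x^2 + 4·x·y], [-2·x + 4·y^2, 8·x·y - 8·y - 1]].
At the point, J = [[29.0000, 10.0000], [18.0000, 31.0000]] (det J = 719.0000).
Solving J·Δ = −F gives Δ = (0.4882, 0.6843).
Then the next iterate is (x, y)₁ = (-0.5118, -1.3157).
Re-evaluating at (-0.5118, -1.3157): F = (-6.067944, -8.414345), so ‖F‖₂ = 10.3741.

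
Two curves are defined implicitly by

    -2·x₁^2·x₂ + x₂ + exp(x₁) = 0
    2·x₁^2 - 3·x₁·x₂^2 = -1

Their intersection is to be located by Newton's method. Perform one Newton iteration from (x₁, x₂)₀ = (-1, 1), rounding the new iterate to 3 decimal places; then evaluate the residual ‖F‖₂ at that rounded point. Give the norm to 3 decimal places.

3.585

At (-1, 1): F = (-0.63212, 6.000).
Jacobian J = [[-4·x₁·x₂ + exp(x₁), -2·x₁^2 + 1], [4·x₁ - 3·x₂^2, -6·x₁·x₂]].
At the point, J = [[4.36788, -1.000], [-7.000, 6.000]] (det J = 19.20728).
Solving J·Δ = −F gives Δ = (-0.115, -1.134).
Then the next iterate is (x₁, x₂)₁ = (-1.115, -0.134).
Re-evaluating at (-1.115, -0.134): F = (0.52710, 3.54651), so ‖F‖₂ = 3.585.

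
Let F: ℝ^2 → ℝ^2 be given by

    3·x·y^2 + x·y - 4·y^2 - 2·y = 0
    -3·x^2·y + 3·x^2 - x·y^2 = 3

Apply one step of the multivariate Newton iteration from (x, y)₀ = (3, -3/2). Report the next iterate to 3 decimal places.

At (3, -3/2): F = (9.750, 57.750).
Jacobian J = [[3·y^2 + y, 6·x·y + x - 8·y - 2], [-6·x·y + 6·x - y^2, -3·x^2 - 2·x·y]].
At the point, J = [[5.250, -14.000], [42.750, -18.000]] (det J = 504.000).
Solving J·Δ = −F gives Δ = (-1.256, 0.225).
Then the next iterate is (x, y)₁ = (1.744, -1.275).

(1.744, -1.275)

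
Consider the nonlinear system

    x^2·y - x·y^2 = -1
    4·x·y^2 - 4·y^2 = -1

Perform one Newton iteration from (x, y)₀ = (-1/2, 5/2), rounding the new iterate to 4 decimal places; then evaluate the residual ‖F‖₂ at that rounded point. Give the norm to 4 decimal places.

10.1508

At (-1/2, 5/2): F = (4.7500, -36.5000).
Jacobian J = [[2·x·y - y^2, x^2 - 2·x·y], [4·y^2, 8·x·y - 8·y]].
At the point, J = [[-8.7500, 2.7500], [25.0000, -30.0000]] (det J = 193.7500).
Solving J·Δ = −F gives Δ = (0.2174, -1.0355).
Then the next iterate is (x, y)₁ = (-0.2826, 1.4645).
Re-evaluating at (-0.2826, 1.4645): F = (1.723068, -10.003478), so ‖F‖₂ = 10.1508.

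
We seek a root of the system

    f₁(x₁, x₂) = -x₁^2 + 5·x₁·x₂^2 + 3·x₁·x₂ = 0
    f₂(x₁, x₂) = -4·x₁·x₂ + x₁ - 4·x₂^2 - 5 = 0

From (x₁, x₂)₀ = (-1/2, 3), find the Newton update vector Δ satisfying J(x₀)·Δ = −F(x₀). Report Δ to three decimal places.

(0.010, -1.619)

At (-1/2, 3): F = (-27.250, -35.500).
Jacobian J = [[-2·x₁ + 5·x₂^2 + 3·x₂, 10·x₁·x₂ + 3·x₁], [-4·x₂ + 1, -4·x₁ - 8·x₂]].
At the point, J = [[55.000, -16.500], [-11.000, -22.000]] (det J = -1391.500).
Solving J·Δ = −F gives Δ = (0.010, -1.619).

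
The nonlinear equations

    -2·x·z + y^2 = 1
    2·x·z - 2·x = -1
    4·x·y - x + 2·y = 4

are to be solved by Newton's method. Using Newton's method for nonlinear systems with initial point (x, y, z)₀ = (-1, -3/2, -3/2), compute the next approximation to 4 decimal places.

(-1.5000, 0.2500, 2.7500)

At (-1, -3/2, -3/2): F = (-1.7500, 6.0000, 0.0000).
Jacobian J = [[-2·z, 2·y, -2·x], [2·z - 2, 0, 2·x], [4·y - 1, 4·x + 2, 0]].
At the point, J = [[3.0000, -3.0000, 2.0000], [-5.0000, 0.0000, -2.0000], [-7.0000, -2.0000, 0.0000]] (det J = -34.0000).
Solving J·Δ = −F gives Δ = (-0.5000, 1.7500, 4.2500).
Then the next iterate is (x, y, z)₁ = (-1.5000, 0.2500, 2.7500).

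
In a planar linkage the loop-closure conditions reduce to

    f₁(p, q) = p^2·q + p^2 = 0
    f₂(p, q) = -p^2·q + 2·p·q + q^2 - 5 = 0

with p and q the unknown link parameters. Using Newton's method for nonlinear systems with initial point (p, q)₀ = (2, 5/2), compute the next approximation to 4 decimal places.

At (2, 5/2): F = (14.0000, 1.2500).
Jacobian J = [[2·p·q + 2·p, p^2], [-2·p·q + 2·q, -p^2 + 2·p + 2·q]].
At the point, J = [[14.0000, 4.0000], [-5.0000, 5.0000]] (det J = 90.0000).
Solving J·Δ = −F gives Δ = (-0.7222, -0.9722).
Then the next iterate is (p, q)₁ = (1.2778, 1.5278).

(1.2778, 1.5278)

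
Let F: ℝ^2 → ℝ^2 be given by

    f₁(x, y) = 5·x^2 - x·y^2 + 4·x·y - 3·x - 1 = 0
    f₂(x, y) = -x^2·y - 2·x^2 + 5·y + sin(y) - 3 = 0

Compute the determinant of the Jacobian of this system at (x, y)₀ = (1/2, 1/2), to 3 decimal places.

24.853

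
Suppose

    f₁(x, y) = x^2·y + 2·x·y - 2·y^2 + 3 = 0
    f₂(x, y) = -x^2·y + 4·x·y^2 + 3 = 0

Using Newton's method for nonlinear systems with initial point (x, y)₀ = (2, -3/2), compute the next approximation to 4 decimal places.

At (2, -3/2): F = (-13.5000, 27.0000).
Jacobian J = [[2·x·y + 2·y, x^2 + 2·x - 4·y], [-2·x·y + 4·y^2, -x^2 + 8·x·y]].
At the point, J = [[-9.0000, 14.0000], [15.0000, -28.0000]] (det J = 42.0000).
Solving J·Δ = −F gives Δ = (0.0000, 0.9643).
Then the next iterate is (x, y)₁ = (2.0000, -0.5357).

(2.0000, -0.5357)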